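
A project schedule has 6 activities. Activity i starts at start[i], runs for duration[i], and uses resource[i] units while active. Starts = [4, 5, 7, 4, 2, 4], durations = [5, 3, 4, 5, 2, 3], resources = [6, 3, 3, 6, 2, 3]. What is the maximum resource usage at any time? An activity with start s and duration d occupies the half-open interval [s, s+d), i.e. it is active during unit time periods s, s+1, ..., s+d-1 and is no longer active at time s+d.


Each activity i is active on [start_i, start_i + duration_i).
Compute total resource usage per time slot:
  t=0: active resources = [], total = 0
  t=1: active resources = [], total = 0
  t=2: active resources = [2], total = 2
  t=3: active resources = [2], total = 2
  t=4: active resources = [6, 6, 3], total = 15
  t=5: active resources = [6, 3, 6, 3], total = 18
  t=6: active resources = [6, 3, 6, 3], total = 18
  t=7: active resources = [6, 3, 3, 6], total = 18
  t=8: active resources = [6, 3, 6], total = 15
  t=9: active resources = [3], total = 3
  t=10: active resources = [3], total = 3
Peak resource demand = 18

18


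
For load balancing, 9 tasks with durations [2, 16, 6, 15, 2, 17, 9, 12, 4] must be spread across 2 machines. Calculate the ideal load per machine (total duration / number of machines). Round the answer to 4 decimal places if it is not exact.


Total processing time = 2 + 16 + 6 + 15 + 2 + 17 + 9 + 12 + 4 = 83
Number of machines = 2
Ideal balanced load = 83 / 2 = 41.5

41.5


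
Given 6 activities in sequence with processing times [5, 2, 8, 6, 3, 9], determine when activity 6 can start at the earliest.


Activity 6 starts after activities 1 through 5 complete.
Predecessor durations: [5, 2, 8, 6, 3]
ES = 5 + 2 + 8 + 6 + 3 = 24

24


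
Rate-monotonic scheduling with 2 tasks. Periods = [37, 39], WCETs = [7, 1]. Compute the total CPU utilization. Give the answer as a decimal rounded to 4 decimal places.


Compute individual utilizations (exact fractions):
  Task 1: C/T = 7/37 (approx. 0.1892)
  Task 2: C/T = 1/39 (approx. 0.0256)
Total utilization U = 7/37 + 1/39 = 310/1443
Rounded to 4 decimal places: U = 0.2148
RM (Liu & Layland) bound for 2 tasks = 0.828427; compare with U = 310/1443 (approx. 0.214830)
U <= bound, so schedulable by RM sufficient condition.

0.2148


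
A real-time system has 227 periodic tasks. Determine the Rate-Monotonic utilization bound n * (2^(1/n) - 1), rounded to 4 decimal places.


Compute 2^(1/227) = 1.0030581785
Subtract 1: 1.0030581785 - 1 = 0.0030581785
Multiply by n: 227 * 0.0030581785 = 0.6942065195
Round to 4 dp: 0.6942

0.6942


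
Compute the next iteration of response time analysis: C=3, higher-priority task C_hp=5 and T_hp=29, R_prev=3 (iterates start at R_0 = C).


R_next = C + ceil(R_prev / T_hp) * C_hp
ceil(3 / 29) = ceil(0.1034) = 1
Interference = 1 * 5 = 5
R_next = 3 + 5 = 8

8


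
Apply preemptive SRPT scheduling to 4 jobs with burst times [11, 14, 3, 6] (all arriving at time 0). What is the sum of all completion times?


Since all jobs arrive at t=0, SRPT equals SPT ordering.
SPT order: [3, 6, 11, 14]
Completion times:
  Job 1: p=3, C=3
  Job 2: p=6, C=9
  Job 3: p=11, C=20
  Job 4: p=14, C=34
Total completion time = 3 + 9 + 20 + 34 = 66

66


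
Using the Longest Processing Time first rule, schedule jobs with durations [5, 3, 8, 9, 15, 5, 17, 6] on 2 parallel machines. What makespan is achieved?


Sort jobs in decreasing order (LPT): [17, 15, 9, 8, 6, 5, 5, 3]
Assign each job to the least loaded machine:
  Machine 1: jobs [17, 8, 5, 5], load = 35
  Machine 2: jobs [15, 9, 6, 3], load = 33
Makespan = max load = 35

35


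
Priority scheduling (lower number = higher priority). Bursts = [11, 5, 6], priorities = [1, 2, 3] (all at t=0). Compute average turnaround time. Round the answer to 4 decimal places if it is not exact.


Sort by priority (ascending = highest first):
Order: [(1, 11), (2, 5), (3, 6)]
Completion times:
  Priority 1, burst=11, C=11
  Priority 2, burst=5, C=16
  Priority 3, burst=6, C=22
Average turnaround = 49/3 = 16.3333

16.3333


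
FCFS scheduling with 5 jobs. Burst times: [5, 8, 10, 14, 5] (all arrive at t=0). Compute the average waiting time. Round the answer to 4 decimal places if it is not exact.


FCFS order (as given): [5, 8, 10, 14, 5]
Waiting times:
  Job 1: wait = 0
  Job 2: wait = 5
  Job 3: wait = 13
  Job 4: wait = 23
  Job 5: wait = 37
Sum of waiting times = 78
Average waiting time = 78/5 = 15.6

15.6


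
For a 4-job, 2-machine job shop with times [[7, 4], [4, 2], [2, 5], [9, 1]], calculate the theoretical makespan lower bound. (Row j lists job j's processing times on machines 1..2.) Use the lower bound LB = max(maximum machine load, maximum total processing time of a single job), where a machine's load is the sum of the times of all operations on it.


Machine loads:
  Machine 1: 7 + 4 + 2 + 9 = 22
  Machine 2: 4 + 2 + 5 + 1 = 12
Max machine load = 22
Job totals:
  Job 1: 11
  Job 2: 6
  Job 3: 7
  Job 4: 10
Max job total = 11
Lower bound = max(22, 11) = 22

22


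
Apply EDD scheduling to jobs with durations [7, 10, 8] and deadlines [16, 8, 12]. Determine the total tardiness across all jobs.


Sort by due date (EDD order): [(10, 8), (8, 12), (7, 16)]
Compute completion times and tardiness:
  Job 1: p=10, d=8, C=10, tardiness=max(0,10-8)=2
  Job 2: p=8, d=12, C=18, tardiness=max(0,18-12)=6
  Job 3: p=7, d=16, C=25, tardiness=max(0,25-16)=9
Total tardiness = 17

17


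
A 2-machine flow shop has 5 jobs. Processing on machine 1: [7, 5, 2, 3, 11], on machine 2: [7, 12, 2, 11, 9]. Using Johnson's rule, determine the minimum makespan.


Apply Johnson's rule:
  Group 1 (a <= b): [(3, 2, 2), (4, 3, 11), (2, 5, 12), (1, 7, 7)]
  Group 2 (a > b): [(5, 11, 9)]
Optimal job order: [3, 4, 2, 1, 5]
Schedule:
  Job 3: M1 done at 2, M2 done at 4
  Job 4: M1 done at 5, M2 done at 16
  Job 2: M1 done at 10, M2 done at 28
  Job 1: M1 done at 17, M2 done at 35
  Job 5: M1 done at 28, M2 done at 44
Makespan = 44

44


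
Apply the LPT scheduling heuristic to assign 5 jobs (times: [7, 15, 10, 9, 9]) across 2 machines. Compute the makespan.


Sort jobs in decreasing order (LPT): [15, 10, 9, 9, 7]
Assign each job to the least loaded machine:
  Machine 1: jobs [15, 9], load = 24
  Machine 2: jobs [10, 9, 7], load = 26
Makespan = max load = 26

26


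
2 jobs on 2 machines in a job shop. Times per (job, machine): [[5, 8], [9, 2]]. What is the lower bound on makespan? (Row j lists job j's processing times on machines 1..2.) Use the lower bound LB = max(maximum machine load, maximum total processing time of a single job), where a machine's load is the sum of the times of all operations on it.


Machine loads:
  Machine 1: 5 + 9 = 14
  Machine 2: 8 + 2 = 10
Max machine load = 14
Job totals:
  Job 1: 13
  Job 2: 11
Max job total = 13
Lower bound = max(14, 13) = 14

14


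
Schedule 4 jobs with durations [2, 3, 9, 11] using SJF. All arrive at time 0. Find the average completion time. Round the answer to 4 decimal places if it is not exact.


SJF order (ascending): [2, 3, 9, 11]
Completion times:
  Job 1: burst=2, C=2
  Job 2: burst=3, C=5
  Job 3: burst=9, C=14
  Job 4: burst=11, C=25
Average completion = 46/4 = 11.5

11.5


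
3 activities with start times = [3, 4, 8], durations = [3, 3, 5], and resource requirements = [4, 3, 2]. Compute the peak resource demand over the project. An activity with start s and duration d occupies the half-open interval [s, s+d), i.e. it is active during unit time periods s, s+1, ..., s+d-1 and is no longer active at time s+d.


Each activity i is active on [start_i, start_i + duration_i).
Compute total resource usage per time slot:
  t=0: active resources = [], total = 0
  t=1: active resources = [], total = 0
  t=2: active resources = [], total = 0
  t=3: active resources = [4], total = 4
  t=4: active resources = [4, 3], total = 7
  t=5: active resources = [4, 3], total = 7
  t=6: active resources = [3], total = 3
  t=7: active resources = [], total = 0
  t=8: active resources = [2], total = 2
  t=9: active resources = [2], total = 2
  t=10: active resources = [2], total = 2
  t=11: active resources = [2], total = 2
  t=12: active resources = [2], total = 2
Peak resource demand = 7

7


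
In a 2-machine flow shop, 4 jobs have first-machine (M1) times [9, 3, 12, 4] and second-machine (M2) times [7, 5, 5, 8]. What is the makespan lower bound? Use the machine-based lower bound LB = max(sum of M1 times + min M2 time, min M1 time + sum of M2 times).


LB1 = sum(M1 times) + min(M2 times) = 28 + 5 = 33
LB2 = min(M1 times) + sum(M2 times) = 3 + 25 = 28
Lower bound = max(LB1, LB2) = max(33, 28) = 33

33


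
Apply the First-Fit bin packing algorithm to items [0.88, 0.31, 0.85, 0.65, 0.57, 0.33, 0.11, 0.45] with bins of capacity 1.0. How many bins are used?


Place items sequentially using First-Fit:
  Item 0.88 -> new Bin 1
  Item 0.31 -> new Bin 2
  Item 0.85 -> new Bin 3
  Item 0.65 -> Bin 2 (now 0.96)
  Item 0.57 -> new Bin 4
  Item 0.33 -> Bin 4 (now 0.9)
  Item 0.11 -> Bin 1 (now 0.99)
  Item 0.45 -> new Bin 5
Total bins used = 5

5


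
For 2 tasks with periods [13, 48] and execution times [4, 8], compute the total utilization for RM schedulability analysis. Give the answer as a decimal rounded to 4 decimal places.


Compute individual utilizations (exact fractions):
  Task 1: C/T = 4/13 (approx. 0.3077)
  Task 2: C/T = 8/48 = 1/6 (approx. 0.1667)
Total utilization U = 4/13 + 1/6 = 37/78
Rounded to 4 decimal places: U = 0.4744
RM (Liu & Layland) bound for 2 tasks = 0.828427; compare with U = 37/78 (approx. 0.474359)
U <= bound, so schedulable by RM sufficient condition.

0.4744


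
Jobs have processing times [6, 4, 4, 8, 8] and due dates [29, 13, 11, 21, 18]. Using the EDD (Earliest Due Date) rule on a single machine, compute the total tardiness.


Sort by due date (EDD order): [(4, 11), (4, 13), (8, 18), (8, 21), (6, 29)]
Compute completion times and tardiness:
  Job 1: p=4, d=11, C=4, tardiness=max(0,4-11)=0
  Job 2: p=4, d=13, C=8, tardiness=max(0,8-13)=0
  Job 3: p=8, d=18, C=16, tardiness=max(0,16-18)=0
  Job 4: p=8, d=21, C=24, tardiness=max(0,24-21)=3
  Job 5: p=6, d=29, C=30, tardiness=max(0,30-29)=1
Total tardiness = 4

4


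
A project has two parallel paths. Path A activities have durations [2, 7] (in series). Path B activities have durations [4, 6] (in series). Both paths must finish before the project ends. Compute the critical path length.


Path A total = 2 + 7 = 9
Path B total = 4 + 6 = 10
Critical path = longest path = max(9, 10) = 10

10


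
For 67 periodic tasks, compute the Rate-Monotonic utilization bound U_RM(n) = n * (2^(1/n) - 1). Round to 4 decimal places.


Compute 2^(1/67) = 1.0103991798
Subtract 1: 1.0103991798 - 1 = 0.0103991798
Multiply by n: 67 * 0.0103991798 = 0.6967450466
Round to 4 dp: 0.6967

0.6967


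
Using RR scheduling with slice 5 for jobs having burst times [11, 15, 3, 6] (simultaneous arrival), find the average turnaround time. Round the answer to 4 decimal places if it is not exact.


Time quantum = 5
Execution trace:
  J1 runs 5 units, time = 5
  J2 runs 5 units, time = 10
  J3 runs 3 units, time = 13
  J4 runs 5 units, time = 18
  J1 runs 5 units, time = 23
  J2 runs 5 units, time = 28
  J4 runs 1 units, time = 29
  J1 runs 1 units, time = 30
  J2 runs 5 units, time = 35
Finish times: [30, 35, 13, 29]
Average turnaround = 107/4 = 26.75

26.75


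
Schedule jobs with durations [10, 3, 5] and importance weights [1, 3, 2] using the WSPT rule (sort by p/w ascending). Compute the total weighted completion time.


Compute p/w ratios and sort ascending (WSPT): [(3, 3), (5, 2), (10, 1)]
Compute weighted completion times:
  Job (p=3,w=3): C=3, w*C=3*3=9
  Job (p=5,w=2): C=8, w*C=2*8=16
  Job (p=10,w=1): C=18, w*C=1*18=18
Total weighted completion time = 43

43


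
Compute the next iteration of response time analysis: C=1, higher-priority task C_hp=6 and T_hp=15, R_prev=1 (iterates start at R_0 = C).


R_next = C + ceil(R_prev / T_hp) * C_hp
ceil(1 / 15) = ceil(0.0667) = 1
Interference = 1 * 6 = 6
R_next = 1 + 6 = 7

7


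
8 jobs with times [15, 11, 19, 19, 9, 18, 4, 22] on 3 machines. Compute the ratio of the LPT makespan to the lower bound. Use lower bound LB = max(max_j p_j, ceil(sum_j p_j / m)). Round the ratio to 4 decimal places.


LPT order: [22, 19, 19, 18, 15, 11, 9, 4]
Machine loads after assignment: [42, 37, 38]
LPT makespan = 42
Lower bound = max(max_job, ceil(total/3)) = max(22, 39) = 39
Ratio = 42 / 39 = 1.0769

1.0769


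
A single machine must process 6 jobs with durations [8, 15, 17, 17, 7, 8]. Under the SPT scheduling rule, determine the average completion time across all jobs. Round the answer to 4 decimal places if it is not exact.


Sort jobs by processing time (SPT order): [7, 8, 8, 15, 17, 17]
Compute completion times sequentially:
  Job 1: processing = 7, completes at 7
  Job 2: processing = 8, completes at 15
  Job 3: processing = 8, completes at 23
  Job 4: processing = 15, completes at 38
  Job 5: processing = 17, completes at 55
  Job 6: processing = 17, completes at 72
Sum of completion times = 210
Average completion time = 210/6 = 35.0

35.0


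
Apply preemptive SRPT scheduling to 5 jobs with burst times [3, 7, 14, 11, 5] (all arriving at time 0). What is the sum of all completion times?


Since all jobs arrive at t=0, SRPT equals SPT ordering.
SPT order: [3, 5, 7, 11, 14]
Completion times:
  Job 1: p=3, C=3
  Job 2: p=5, C=8
  Job 3: p=7, C=15
  Job 4: p=11, C=26
  Job 5: p=14, C=40
Total completion time = 3 + 8 + 15 + 26 + 40 = 92

92


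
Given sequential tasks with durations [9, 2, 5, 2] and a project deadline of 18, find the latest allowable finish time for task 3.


LF(activity 3) = deadline - sum of successor durations
Successors: activities 4 through 4 with durations [2]
Sum of successor durations = 2
LF = 18 - 2 = 16

16


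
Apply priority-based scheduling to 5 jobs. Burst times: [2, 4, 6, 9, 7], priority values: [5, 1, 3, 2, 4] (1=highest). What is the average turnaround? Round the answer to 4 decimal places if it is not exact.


Sort by priority (ascending = highest first):
Order: [(1, 4), (2, 9), (3, 6), (4, 7), (5, 2)]
Completion times:
  Priority 1, burst=4, C=4
  Priority 2, burst=9, C=13
  Priority 3, burst=6, C=19
  Priority 4, burst=7, C=26
  Priority 5, burst=2, C=28
Average turnaround = 90/5 = 18.0

18.0


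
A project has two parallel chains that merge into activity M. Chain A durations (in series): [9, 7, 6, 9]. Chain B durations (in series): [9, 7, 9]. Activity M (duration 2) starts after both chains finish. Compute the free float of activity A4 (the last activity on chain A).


ES(A4) = sum of predecessors on chain A = 22
EF(A4) = ES + duration = 22 + 9 = 31
Successor of A4 is M. ES(M) = max(sum(A), sum(B)) = max(31, 25) = 31
Free float = ES(successor) - EF(current) = 31 - 31 = 0

0


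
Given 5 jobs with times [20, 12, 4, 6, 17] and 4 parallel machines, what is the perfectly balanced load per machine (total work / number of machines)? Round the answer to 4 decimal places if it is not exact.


Total processing time = 20 + 12 + 4 + 6 + 17 = 59
Number of machines = 4
Ideal balanced load = 59 / 4 = 14.75

14.75


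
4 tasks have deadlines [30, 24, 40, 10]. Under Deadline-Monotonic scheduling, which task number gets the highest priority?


Sort tasks by relative deadline (ascending):
  Task 4: deadline = 10
  Task 2: deadline = 24
  Task 1: deadline = 30
  Task 3: deadline = 40
Priority order (highest first): [4, 2, 1, 3]
Highest priority task = 4

4


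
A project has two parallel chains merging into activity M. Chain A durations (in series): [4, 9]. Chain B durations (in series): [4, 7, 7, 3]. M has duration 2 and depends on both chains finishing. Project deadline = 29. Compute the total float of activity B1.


Forward pass: ES(B1) = sum of predecessors on chain B = 0
EF = ES + duration = 0 + 4 = 4
Backward pass: LF(M) = deadline = 29; LS(M) = 29 - 2 = 27
LF(B1) = LS(M) - sum(successors on chain B) = 27 - 17 = 10
LS = LF - duration = 10 - 4 = 6
Total float = LS - ES = 6 - 0 = 6

6


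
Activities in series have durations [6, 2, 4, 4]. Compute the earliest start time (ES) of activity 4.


Activity 4 starts after activities 1 through 3 complete.
Predecessor durations: [6, 2, 4]
ES = 6 + 2 + 4 = 12

12


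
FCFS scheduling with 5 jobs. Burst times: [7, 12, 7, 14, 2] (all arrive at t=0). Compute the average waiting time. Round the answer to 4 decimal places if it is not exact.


FCFS order (as given): [7, 12, 7, 14, 2]
Waiting times:
  Job 1: wait = 0
  Job 2: wait = 7
  Job 3: wait = 19
  Job 4: wait = 26
  Job 5: wait = 40
Sum of waiting times = 92
Average waiting time = 92/5 = 18.4

18.4


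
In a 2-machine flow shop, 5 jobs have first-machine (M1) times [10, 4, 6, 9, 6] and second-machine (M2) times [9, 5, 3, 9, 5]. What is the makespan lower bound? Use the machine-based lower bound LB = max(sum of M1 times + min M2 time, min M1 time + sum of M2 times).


LB1 = sum(M1 times) + min(M2 times) = 35 + 3 = 38
LB2 = min(M1 times) + sum(M2 times) = 4 + 31 = 35
Lower bound = max(LB1, LB2) = max(38, 35) = 38

38


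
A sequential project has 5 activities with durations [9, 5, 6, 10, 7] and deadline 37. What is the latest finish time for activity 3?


LF(activity 3) = deadline - sum of successor durations
Successors: activities 4 through 5 with durations [10, 7]
Sum of successor durations = 17
LF = 37 - 17 = 20

20


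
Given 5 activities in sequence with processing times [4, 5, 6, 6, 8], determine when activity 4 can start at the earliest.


Activity 4 starts after activities 1 through 3 complete.
Predecessor durations: [4, 5, 6]
ES = 4 + 5 + 6 = 15

15


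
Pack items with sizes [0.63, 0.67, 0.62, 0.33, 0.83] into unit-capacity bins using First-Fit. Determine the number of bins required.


Place items sequentially using First-Fit:
  Item 0.63 -> new Bin 1
  Item 0.67 -> new Bin 2
  Item 0.62 -> new Bin 3
  Item 0.33 -> Bin 1 (now 0.96)
  Item 0.83 -> new Bin 4
Total bins used = 4

4


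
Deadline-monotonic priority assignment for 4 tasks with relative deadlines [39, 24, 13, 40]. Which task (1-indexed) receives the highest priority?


Sort tasks by relative deadline (ascending):
  Task 3: deadline = 13
  Task 2: deadline = 24
  Task 1: deadline = 39
  Task 4: deadline = 40
Priority order (highest first): [3, 2, 1, 4]
Highest priority task = 3

3


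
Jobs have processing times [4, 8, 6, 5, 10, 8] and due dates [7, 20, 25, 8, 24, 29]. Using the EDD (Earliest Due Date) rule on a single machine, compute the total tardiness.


Sort by due date (EDD order): [(4, 7), (5, 8), (8, 20), (10, 24), (6, 25), (8, 29)]
Compute completion times and tardiness:
  Job 1: p=4, d=7, C=4, tardiness=max(0,4-7)=0
  Job 2: p=5, d=8, C=9, tardiness=max(0,9-8)=1
  Job 3: p=8, d=20, C=17, tardiness=max(0,17-20)=0
  Job 4: p=10, d=24, C=27, tardiness=max(0,27-24)=3
  Job 5: p=6, d=25, C=33, tardiness=max(0,33-25)=8
  Job 6: p=8, d=29, C=41, tardiness=max(0,41-29)=12
Total tardiness = 24

24


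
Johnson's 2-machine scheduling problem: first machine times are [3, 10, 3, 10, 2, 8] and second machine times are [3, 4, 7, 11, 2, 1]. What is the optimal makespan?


Apply Johnson's rule:
  Group 1 (a <= b): [(5, 2, 2), (1, 3, 3), (3, 3, 7), (4, 10, 11)]
  Group 2 (a > b): [(2, 10, 4), (6, 8, 1)]
Optimal job order: [5, 1, 3, 4, 2, 6]
Schedule:
  Job 5: M1 done at 2, M2 done at 4
  Job 1: M1 done at 5, M2 done at 8
  Job 3: M1 done at 8, M2 done at 15
  Job 4: M1 done at 18, M2 done at 29
  Job 2: M1 done at 28, M2 done at 33
  Job 6: M1 done at 36, M2 done at 37
Makespan = 37

37


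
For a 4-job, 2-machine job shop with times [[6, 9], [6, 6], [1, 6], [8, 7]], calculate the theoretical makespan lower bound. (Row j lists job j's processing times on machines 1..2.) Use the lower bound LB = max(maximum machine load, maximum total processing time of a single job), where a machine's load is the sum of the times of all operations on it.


Machine loads:
  Machine 1: 6 + 6 + 1 + 8 = 21
  Machine 2: 9 + 6 + 6 + 7 = 28
Max machine load = 28
Job totals:
  Job 1: 15
  Job 2: 12
  Job 3: 7
  Job 4: 15
Max job total = 15
Lower bound = max(28, 15) = 28

28


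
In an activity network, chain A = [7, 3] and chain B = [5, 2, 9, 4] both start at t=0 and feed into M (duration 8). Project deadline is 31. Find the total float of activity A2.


Forward pass: ES(A2) = sum of predecessors on chain A = 7
EF = ES + duration = 7 + 3 = 10
Backward pass: LF(M) = deadline = 31; LS(M) = 31 - 8 = 23
LF(A2) = LS(M) - sum(successors on chain A) = 23 - 0 = 23
LS = LF - duration = 23 - 3 = 20
Total float = LS - ES = 20 - 7 = 13

13


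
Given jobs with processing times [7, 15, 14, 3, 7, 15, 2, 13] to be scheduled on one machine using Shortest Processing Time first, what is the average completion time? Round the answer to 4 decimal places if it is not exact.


Sort jobs by processing time (SPT order): [2, 3, 7, 7, 13, 14, 15, 15]
Compute completion times sequentially:
  Job 1: processing = 2, completes at 2
  Job 2: processing = 3, completes at 5
  Job 3: processing = 7, completes at 12
  Job 4: processing = 7, completes at 19
  Job 5: processing = 13, completes at 32
  Job 6: processing = 14, completes at 46
  Job 7: processing = 15, completes at 61
  Job 8: processing = 15, completes at 76
Sum of completion times = 253
Average completion time = 253/8 = 31.625

31.625


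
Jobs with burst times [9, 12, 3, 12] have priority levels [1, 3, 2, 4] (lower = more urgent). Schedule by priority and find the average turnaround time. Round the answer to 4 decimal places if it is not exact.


Sort by priority (ascending = highest first):
Order: [(1, 9), (2, 3), (3, 12), (4, 12)]
Completion times:
  Priority 1, burst=9, C=9
  Priority 2, burst=3, C=12
  Priority 3, burst=12, C=24
  Priority 4, burst=12, C=36
Average turnaround = 81/4 = 20.25

20.25


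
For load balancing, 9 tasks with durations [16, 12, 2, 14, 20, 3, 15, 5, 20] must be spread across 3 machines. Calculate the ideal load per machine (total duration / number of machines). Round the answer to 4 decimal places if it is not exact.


Total processing time = 16 + 12 + 2 + 14 + 20 + 3 + 15 + 5 + 20 = 107
Number of machines = 3
Ideal balanced load = 107 / 3 = 35.6667

35.6667


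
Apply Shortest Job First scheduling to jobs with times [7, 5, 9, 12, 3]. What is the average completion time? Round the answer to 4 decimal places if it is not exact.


SJF order (ascending): [3, 5, 7, 9, 12]
Completion times:
  Job 1: burst=3, C=3
  Job 2: burst=5, C=8
  Job 3: burst=7, C=15
  Job 4: burst=9, C=24
  Job 5: burst=12, C=36
Average completion = 86/5 = 17.2

17.2


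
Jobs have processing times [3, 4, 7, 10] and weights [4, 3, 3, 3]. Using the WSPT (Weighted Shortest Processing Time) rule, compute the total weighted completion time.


Compute p/w ratios and sort ascending (WSPT): [(3, 4), (4, 3), (7, 3), (10, 3)]
Compute weighted completion times:
  Job (p=3,w=4): C=3, w*C=4*3=12
  Job (p=4,w=3): C=7, w*C=3*7=21
  Job (p=7,w=3): C=14, w*C=3*14=42
  Job (p=10,w=3): C=24, w*C=3*24=72
Total weighted completion time = 147

147


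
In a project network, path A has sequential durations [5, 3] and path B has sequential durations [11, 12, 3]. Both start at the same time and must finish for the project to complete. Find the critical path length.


Path A total = 5 + 3 = 8
Path B total = 11 + 12 + 3 = 26
Critical path = longest path = max(8, 26) = 26

26


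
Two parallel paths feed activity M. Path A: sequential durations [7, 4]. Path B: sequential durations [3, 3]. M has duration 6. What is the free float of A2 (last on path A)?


ES(A2) = sum of predecessors on chain A = 7
EF(A2) = ES + duration = 7 + 4 = 11
Successor of A2 is M. ES(M) = max(sum(A), sum(B)) = max(11, 6) = 11
Free float = ES(successor) - EF(current) = 11 - 11 = 0

0


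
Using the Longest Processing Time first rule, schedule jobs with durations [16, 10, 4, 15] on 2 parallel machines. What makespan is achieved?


Sort jobs in decreasing order (LPT): [16, 15, 10, 4]
Assign each job to the least loaded machine:
  Machine 1: jobs [16, 4], load = 20
  Machine 2: jobs [15, 10], load = 25
Makespan = max load = 25

25


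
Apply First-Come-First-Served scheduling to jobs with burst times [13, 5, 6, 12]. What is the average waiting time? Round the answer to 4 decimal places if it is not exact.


FCFS order (as given): [13, 5, 6, 12]
Waiting times:
  Job 1: wait = 0
  Job 2: wait = 13
  Job 3: wait = 18
  Job 4: wait = 24
Sum of waiting times = 55
Average waiting time = 55/4 = 13.75

13.75


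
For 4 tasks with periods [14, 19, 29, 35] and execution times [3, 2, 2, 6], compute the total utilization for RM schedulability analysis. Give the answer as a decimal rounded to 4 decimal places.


Compute individual utilizations (exact fractions):
  Task 1: C/T = 3/14 (approx. 0.2143)
  Task 2: C/T = 2/19 (approx. 0.1053)
  Task 3: C/T = 2/29 (approx. 0.069)
  Task 4: C/T = 6/35 (approx. 0.1714)
Total utilization U = 3/14 + 2/19 + 2/29 + 6/35 = 21597/38570
Rounded to 4 decimal places: U = 0.5599
RM (Liu & Layland) bound for 4 tasks = 0.756828; compare with U = 21597/38570 (approx. 0.559943)
U <= bound, so schedulable by RM sufficient condition.

0.5599


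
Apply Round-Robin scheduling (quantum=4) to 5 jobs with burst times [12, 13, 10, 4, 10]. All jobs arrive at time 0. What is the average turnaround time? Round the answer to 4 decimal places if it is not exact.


Time quantum = 4
Execution trace:
  J1 runs 4 units, time = 4
  J2 runs 4 units, time = 8
  J3 runs 4 units, time = 12
  J4 runs 4 units, time = 16
  J5 runs 4 units, time = 20
  J1 runs 4 units, time = 24
  J2 runs 4 units, time = 28
  J3 runs 4 units, time = 32
  J5 runs 4 units, time = 36
  J1 runs 4 units, time = 40
  J2 runs 4 units, time = 44
  J3 runs 2 units, time = 46
  J5 runs 2 units, time = 48
  J2 runs 1 units, time = 49
Finish times: [40, 49, 46, 16, 48]
Average turnaround = 199/5 = 39.8

39.8


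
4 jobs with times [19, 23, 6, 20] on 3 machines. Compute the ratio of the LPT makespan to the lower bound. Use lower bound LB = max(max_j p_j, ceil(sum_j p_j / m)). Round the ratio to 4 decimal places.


LPT order: [23, 20, 19, 6]
Machine loads after assignment: [23, 20, 25]
LPT makespan = 25
Lower bound = max(max_job, ceil(total/3)) = max(23, 23) = 23
Ratio = 25 / 23 = 1.087

1.087


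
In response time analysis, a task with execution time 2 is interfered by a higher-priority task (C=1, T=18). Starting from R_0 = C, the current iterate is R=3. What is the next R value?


R_next = C + ceil(R_prev / T_hp) * C_hp
ceil(3 / 18) = ceil(0.1667) = 1
Interference = 1 * 1 = 1
R_next = 2 + 1 = 3
R_next = R_prev, so the iteration has converged (response time = 3).

3


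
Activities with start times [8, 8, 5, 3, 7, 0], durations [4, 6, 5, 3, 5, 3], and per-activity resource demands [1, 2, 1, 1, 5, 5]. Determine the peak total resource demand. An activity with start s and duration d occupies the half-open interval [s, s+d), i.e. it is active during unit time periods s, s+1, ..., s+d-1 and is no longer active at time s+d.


Each activity i is active on [start_i, start_i + duration_i).
Compute total resource usage per time slot:
  t=0: active resources = [5], total = 5
  t=1: active resources = [5], total = 5
  t=2: active resources = [5], total = 5
  t=3: active resources = [1], total = 1
  t=4: active resources = [1], total = 1
  t=5: active resources = [1, 1], total = 2
  t=6: active resources = [1], total = 1
  t=7: active resources = [1, 5], total = 6
  t=8: active resources = [1, 2, 1, 5], total = 9
  t=9: active resources = [1, 2, 1, 5], total = 9
  t=10: active resources = [1, 2, 5], total = 8
  t=11: active resources = [1, 2, 5], total = 8
  t=12: active resources = [2], total = 2
  t=13: active resources = [2], total = 2
Peak resource demand = 9

9


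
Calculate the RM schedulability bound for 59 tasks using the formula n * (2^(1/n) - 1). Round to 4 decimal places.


Compute 2^(1/59) = 1.0118175391
Subtract 1: 1.0118175391 - 1 = 0.0118175391
Multiply by n: 59 * 0.0118175391 = 0.6972348069
Round to 4 dp: 0.6972

0.6972


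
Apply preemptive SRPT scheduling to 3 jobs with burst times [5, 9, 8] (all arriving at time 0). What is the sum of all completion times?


Since all jobs arrive at t=0, SRPT equals SPT ordering.
SPT order: [5, 8, 9]
Completion times:
  Job 1: p=5, C=5
  Job 2: p=8, C=13
  Job 3: p=9, C=22
Total completion time = 5 + 13 + 22 = 40

40


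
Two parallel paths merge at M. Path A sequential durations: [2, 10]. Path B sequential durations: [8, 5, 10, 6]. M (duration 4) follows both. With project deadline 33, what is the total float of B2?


Forward pass: ES(B2) = sum of predecessors on chain B = 8
EF = ES + duration = 8 + 5 = 13
Backward pass: LF(M) = deadline = 33; LS(M) = 33 - 4 = 29
LF(B2) = LS(M) - sum(successors on chain B) = 29 - 16 = 13
LS = LF - duration = 13 - 5 = 8
Total float = LS - ES = 8 - 8 = 0

0


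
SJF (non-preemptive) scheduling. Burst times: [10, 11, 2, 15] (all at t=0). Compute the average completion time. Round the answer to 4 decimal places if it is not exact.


SJF order (ascending): [2, 10, 11, 15]
Completion times:
  Job 1: burst=2, C=2
  Job 2: burst=10, C=12
  Job 3: burst=11, C=23
  Job 4: burst=15, C=38
Average completion = 75/4 = 18.75

18.75


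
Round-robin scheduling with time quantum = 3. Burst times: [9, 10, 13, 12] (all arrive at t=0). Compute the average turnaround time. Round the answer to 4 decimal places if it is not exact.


Time quantum = 3
Execution trace:
  J1 runs 3 units, time = 3
  J2 runs 3 units, time = 6
  J3 runs 3 units, time = 9
  J4 runs 3 units, time = 12
  J1 runs 3 units, time = 15
  J2 runs 3 units, time = 18
  J3 runs 3 units, time = 21
  J4 runs 3 units, time = 24
  J1 runs 3 units, time = 27
  J2 runs 3 units, time = 30
  J3 runs 3 units, time = 33
  J4 runs 3 units, time = 36
  J2 runs 1 units, time = 37
  J3 runs 3 units, time = 40
  J4 runs 3 units, time = 43
  J3 runs 1 units, time = 44
Finish times: [27, 37, 44, 43]
Average turnaround = 151/4 = 37.75

37.75


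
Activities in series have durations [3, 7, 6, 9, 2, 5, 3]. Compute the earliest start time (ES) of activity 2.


Activity 2 starts after activities 1 through 1 complete.
Predecessor durations: [3]
ES = 3 = 3

3


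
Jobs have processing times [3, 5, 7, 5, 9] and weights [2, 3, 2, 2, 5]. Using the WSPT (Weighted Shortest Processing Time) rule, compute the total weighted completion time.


Compute p/w ratios and sort ascending (WSPT): [(3, 2), (5, 3), (9, 5), (5, 2), (7, 2)]
Compute weighted completion times:
  Job (p=3,w=2): C=3, w*C=2*3=6
  Job (p=5,w=3): C=8, w*C=3*8=24
  Job (p=9,w=5): C=17, w*C=5*17=85
  Job (p=5,w=2): C=22, w*C=2*22=44
  Job (p=7,w=2): C=29, w*C=2*29=58
Total weighted completion time = 217

217


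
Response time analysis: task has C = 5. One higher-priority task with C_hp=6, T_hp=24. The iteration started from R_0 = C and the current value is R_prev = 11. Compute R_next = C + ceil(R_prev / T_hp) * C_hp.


R_next = C + ceil(R_prev / T_hp) * C_hp
ceil(11 / 24) = ceil(0.4583) = 1
Interference = 1 * 6 = 6
R_next = 5 + 6 = 11
R_next = R_prev, so the iteration has converged (response time = 11).

11


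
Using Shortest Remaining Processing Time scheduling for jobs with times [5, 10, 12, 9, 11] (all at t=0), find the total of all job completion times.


Since all jobs arrive at t=0, SRPT equals SPT ordering.
SPT order: [5, 9, 10, 11, 12]
Completion times:
  Job 1: p=5, C=5
  Job 2: p=9, C=14
  Job 3: p=10, C=24
  Job 4: p=11, C=35
  Job 5: p=12, C=47
Total completion time = 5 + 14 + 24 + 35 + 47 = 125

125


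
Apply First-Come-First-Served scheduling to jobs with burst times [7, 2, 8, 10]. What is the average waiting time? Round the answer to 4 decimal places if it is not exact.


FCFS order (as given): [7, 2, 8, 10]
Waiting times:
  Job 1: wait = 0
  Job 2: wait = 7
  Job 3: wait = 9
  Job 4: wait = 17
Sum of waiting times = 33
Average waiting time = 33/4 = 8.25

8.25


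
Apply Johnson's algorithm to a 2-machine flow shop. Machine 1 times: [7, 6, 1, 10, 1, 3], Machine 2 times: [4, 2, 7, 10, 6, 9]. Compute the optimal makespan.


Apply Johnson's rule:
  Group 1 (a <= b): [(3, 1, 7), (5, 1, 6), (6, 3, 9), (4, 10, 10)]
  Group 2 (a > b): [(1, 7, 4), (2, 6, 2)]
Optimal job order: [3, 5, 6, 4, 1, 2]
Schedule:
  Job 3: M1 done at 1, M2 done at 8
  Job 5: M1 done at 2, M2 done at 14
  Job 6: M1 done at 5, M2 done at 23
  Job 4: M1 done at 15, M2 done at 33
  Job 1: M1 done at 22, M2 done at 37
  Job 2: M1 done at 28, M2 done at 39
Makespan = 39

39


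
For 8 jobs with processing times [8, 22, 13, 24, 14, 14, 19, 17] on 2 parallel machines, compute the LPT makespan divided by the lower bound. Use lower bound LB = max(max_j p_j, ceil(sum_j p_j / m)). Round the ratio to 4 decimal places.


LPT order: [24, 22, 19, 17, 14, 14, 13, 8]
Machine loads after assignment: [68, 63]
LPT makespan = 68
Lower bound = max(max_job, ceil(total/2)) = max(24, 66) = 66
Ratio = 68 / 66 = 1.0303

1.0303


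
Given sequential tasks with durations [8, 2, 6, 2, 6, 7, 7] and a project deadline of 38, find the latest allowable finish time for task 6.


LF(activity 6) = deadline - sum of successor durations
Successors: activities 7 through 7 with durations [7]
Sum of successor durations = 7
LF = 38 - 7 = 31

31


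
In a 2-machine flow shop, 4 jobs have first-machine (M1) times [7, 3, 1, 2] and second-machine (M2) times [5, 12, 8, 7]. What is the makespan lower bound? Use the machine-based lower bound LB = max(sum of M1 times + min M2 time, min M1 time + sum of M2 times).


LB1 = sum(M1 times) + min(M2 times) = 13 + 5 = 18
LB2 = min(M1 times) + sum(M2 times) = 1 + 32 = 33
Lower bound = max(LB1, LB2) = max(18, 33) = 33

33


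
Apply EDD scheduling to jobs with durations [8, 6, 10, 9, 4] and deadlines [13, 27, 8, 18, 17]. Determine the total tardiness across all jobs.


Sort by due date (EDD order): [(10, 8), (8, 13), (4, 17), (9, 18), (6, 27)]
Compute completion times and tardiness:
  Job 1: p=10, d=8, C=10, tardiness=max(0,10-8)=2
  Job 2: p=8, d=13, C=18, tardiness=max(0,18-13)=5
  Job 3: p=4, d=17, C=22, tardiness=max(0,22-17)=5
  Job 4: p=9, d=18, C=31, tardiness=max(0,31-18)=13
  Job 5: p=6, d=27, C=37, tardiness=max(0,37-27)=10
Total tardiness = 35

35


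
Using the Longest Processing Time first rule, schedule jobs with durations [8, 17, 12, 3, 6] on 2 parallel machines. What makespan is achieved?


Sort jobs in decreasing order (LPT): [17, 12, 8, 6, 3]
Assign each job to the least loaded machine:
  Machine 1: jobs [17, 6], load = 23
  Machine 2: jobs [12, 8, 3], load = 23
Makespan = max load = 23

23


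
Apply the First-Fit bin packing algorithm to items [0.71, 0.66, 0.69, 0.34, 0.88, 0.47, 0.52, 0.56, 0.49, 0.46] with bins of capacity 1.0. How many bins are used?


Place items sequentially using First-Fit:
  Item 0.71 -> new Bin 1
  Item 0.66 -> new Bin 2
  Item 0.69 -> new Bin 3
  Item 0.34 -> Bin 2 (now 1.0)
  Item 0.88 -> new Bin 4
  Item 0.47 -> new Bin 5
  Item 0.52 -> Bin 5 (now 0.99)
  Item 0.56 -> new Bin 6
  Item 0.49 -> new Bin 7
  Item 0.46 -> Bin 7 (now 0.95)
Total bins used = 7

7


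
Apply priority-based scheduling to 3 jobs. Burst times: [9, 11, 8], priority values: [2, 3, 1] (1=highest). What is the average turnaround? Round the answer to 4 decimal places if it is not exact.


Sort by priority (ascending = highest first):
Order: [(1, 8), (2, 9), (3, 11)]
Completion times:
  Priority 1, burst=8, C=8
  Priority 2, burst=9, C=17
  Priority 3, burst=11, C=28
Average turnaround = 53/3 = 17.6667

17.6667


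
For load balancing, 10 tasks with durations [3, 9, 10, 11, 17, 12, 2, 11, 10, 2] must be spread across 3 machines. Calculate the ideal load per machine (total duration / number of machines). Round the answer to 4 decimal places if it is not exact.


Total processing time = 3 + 9 + 10 + 11 + 17 + 12 + 2 + 11 + 10 + 2 = 87
Number of machines = 3
Ideal balanced load = 87 / 3 = 29.0

29.0


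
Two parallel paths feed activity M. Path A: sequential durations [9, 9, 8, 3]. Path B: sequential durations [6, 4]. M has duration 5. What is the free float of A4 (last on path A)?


ES(A4) = sum of predecessors on chain A = 26
EF(A4) = ES + duration = 26 + 3 = 29
Successor of A4 is M. ES(M) = max(sum(A), sum(B)) = max(29, 10) = 29
Free float = ES(successor) - EF(current) = 29 - 29 = 0

0


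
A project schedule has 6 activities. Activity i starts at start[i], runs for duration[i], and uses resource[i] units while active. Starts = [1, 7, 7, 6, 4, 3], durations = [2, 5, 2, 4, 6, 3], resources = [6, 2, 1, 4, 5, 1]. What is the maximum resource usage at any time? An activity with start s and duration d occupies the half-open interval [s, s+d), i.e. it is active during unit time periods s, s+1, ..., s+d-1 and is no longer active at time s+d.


Each activity i is active on [start_i, start_i + duration_i).
Compute total resource usage per time slot:
  t=0: active resources = [], total = 0
  t=1: active resources = [6], total = 6
  t=2: active resources = [6], total = 6
  t=3: active resources = [1], total = 1
  t=4: active resources = [5, 1], total = 6
  t=5: active resources = [5, 1], total = 6
  t=6: active resources = [4, 5], total = 9
  t=7: active resources = [2, 1, 4, 5], total = 12
  t=8: active resources = [2, 1, 4, 5], total = 12
  t=9: active resources = [2, 4, 5], total = 11
  t=10: active resources = [2], total = 2
  t=11: active resources = [2], total = 2
Peak resource demand = 12

12


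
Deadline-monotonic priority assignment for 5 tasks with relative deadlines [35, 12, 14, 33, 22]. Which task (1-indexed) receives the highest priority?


Sort tasks by relative deadline (ascending):
  Task 2: deadline = 12
  Task 3: deadline = 14
  Task 5: deadline = 22
  Task 4: deadline = 33
  Task 1: deadline = 35
Priority order (highest first): [2, 3, 5, 4, 1]
Highest priority task = 2

2


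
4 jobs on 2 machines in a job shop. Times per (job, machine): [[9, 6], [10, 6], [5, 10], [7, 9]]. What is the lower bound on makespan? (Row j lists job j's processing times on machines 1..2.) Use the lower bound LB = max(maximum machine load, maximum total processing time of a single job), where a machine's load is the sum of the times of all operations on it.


Machine loads:
  Machine 1: 9 + 10 + 5 + 7 = 31
  Machine 2: 6 + 6 + 10 + 9 = 31
Max machine load = 31
Job totals:
  Job 1: 15
  Job 2: 16
  Job 3: 15
  Job 4: 16
Max job total = 16
Lower bound = max(31, 16) = 31

31


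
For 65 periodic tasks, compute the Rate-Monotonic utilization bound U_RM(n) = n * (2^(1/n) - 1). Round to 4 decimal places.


Compute 2^(1/65) = 1.0107208638
Subtract 1: 1.0107208638 - 1 = 0.0107208638
Multiply by n: 65 * 0.0107208638 = 0.6968561470
Round to 4 dp: 0.6969

0.6969


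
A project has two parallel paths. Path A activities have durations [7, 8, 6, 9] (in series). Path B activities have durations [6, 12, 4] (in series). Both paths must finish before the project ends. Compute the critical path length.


Path A total = 7 + 8 + 6 + 9 = 30
Path B total = 6 + 12 + 4 = 22
Critical path = longest path = max(30, 22) = 30

30


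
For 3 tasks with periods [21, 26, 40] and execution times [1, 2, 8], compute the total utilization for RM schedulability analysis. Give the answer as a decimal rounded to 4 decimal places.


Compute individual utilizations (exact fractions):
  Task 1: C/T = 1/21 (approx. 0.0476)
  Task 2: C/T = 2/26 = 1/13 (approx. 0.0769)
  Task 3: C/T = 8/40 = 1/5 (approx. 0.2)
Total utilization U = 1/21 + 1/13 + 1/5 = 443/1365
Rounded to 4 decimal places: U = 0.3245
RM (Liu & Layland) bound for 3 tasks = 0.779763; compare with U = 443/1365 (approx. 0.324542)
U <= bound, so schedulable by RM sufficient condition.

0.3245


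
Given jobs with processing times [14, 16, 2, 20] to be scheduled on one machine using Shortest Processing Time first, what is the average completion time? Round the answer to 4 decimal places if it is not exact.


Sort jobs by processing time (SPT order): [2, 14, 16, 20]
Compute completion times sequentially:
  Job 1: processing = 2, completes at 2
  Job 2: processing = 14, completes at 16
  Job 3: processing = 16, completes at 32
  Job 4: processing = 20, completes at 52
Sum of completion times = 102
Average completion time = 102/4 = 25.5

25.5
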